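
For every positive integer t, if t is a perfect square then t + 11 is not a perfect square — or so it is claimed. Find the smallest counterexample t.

t = 1: 1 + 11 = 12, not a perfect square.
t = 4: 4 + 11 = 15, not a perfect square.
t = 9: 9 + 11 = 20, not a perfect square.
t = 16: 16 + 11 = 27, not a perfect square.
t = 25: 25 = 5² and 25 + 11 = 36 = 6².
Thus t = 25 disproves the claim, and no smaller t works.

t = 25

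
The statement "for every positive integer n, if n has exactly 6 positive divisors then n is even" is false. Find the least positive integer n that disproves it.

Check each positive integer n in order until n has exactly 6 positive divisors but n is odd.
The first 6 eligible values, up to n = 44, all satisfy the conclusion.
n = 45: divisors of 45: 1, 3, 5, 9, 15, 45; 45 is odd.

n = 45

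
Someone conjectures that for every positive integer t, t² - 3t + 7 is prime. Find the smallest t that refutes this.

We need the least positive integer t for which t² - 3t + 7 is not prime.
The first 5 eligible values, up to t = 5, all satisfy the conclusion.
t = 6: t² - 3t + 7 = 25 = 5 × 5, composite.

t = 6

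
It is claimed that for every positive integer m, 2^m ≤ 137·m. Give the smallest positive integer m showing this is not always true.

m = 11

Check each positive integer m in order until 2^m > 137·m.
For m = 1, 2, 3, 4, 5, 6, 7, 8, 9, 10 the conclusion holds.
m = 11: 2^m = 2048 and 137·m = 1507, so 2048 > 1507.
Hence m = 11 is a counterexample.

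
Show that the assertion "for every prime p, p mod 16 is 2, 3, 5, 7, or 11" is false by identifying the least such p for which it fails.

p = 13

A counterexample is any prime p such that the claim fails; we check each in order.
The first 5 eligible values, up to p = 11, all satisfy the conclusion.
p = 13: 13 mod 16 = 13 — not in {2, 3, 5, 7, 11}.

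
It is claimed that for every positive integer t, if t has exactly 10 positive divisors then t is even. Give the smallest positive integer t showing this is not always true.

For t = 48, 80, 112, 162, 176, 208, 272, 304, 368 the conclusion holds.
t = 405: divisors of 405: 10 divisors; 405 is odd.

t = 405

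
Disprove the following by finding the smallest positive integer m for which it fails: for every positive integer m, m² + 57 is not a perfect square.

m = 8

We need the least positive integer m for which m² + 57 is a perfect square.
The first 7 eligible values, up to m = 7, all satisfy the conclusion.
m = 8: 8² + 57 = 121 = 11², a perfect square.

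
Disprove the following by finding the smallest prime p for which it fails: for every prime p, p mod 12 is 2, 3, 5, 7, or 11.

We need the least prime p for which the claim fails.
The first 5 eligible values, up to p = 11, all satisfy the conclusion.
p = 13: 13 mod 12 = 1 — not in {2, 3, 5, 7, 11}.

p = 13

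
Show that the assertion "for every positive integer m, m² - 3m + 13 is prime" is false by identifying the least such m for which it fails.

m = 12

The first 11 eligible values, up to m = 11, all satisfy the conclusion.
m = 12: m² - 3m + 13 = 121 = 11 × 11, composite.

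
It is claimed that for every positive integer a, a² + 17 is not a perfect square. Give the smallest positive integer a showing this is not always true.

a = 8

a = 1: 1² + 17 = 18, not a perfect square.
a = 2: 2² + 17 = 21, not a perfect square.
a = 3: 3² + 17 = 26, not a perfect square.
a = 4: 4² + 17 = 33, not a perfect square.
a = 5: 5² + 17 = 42, not a perfect square.
a = 6: 6² + 17 = 53, not a perfect square.
a = 7: 7² + 17 = 66, not a perfect square.
a = 8: 8² + 17 = 81 = 9², a perfect square.
Hence a = 8 is a counterexample.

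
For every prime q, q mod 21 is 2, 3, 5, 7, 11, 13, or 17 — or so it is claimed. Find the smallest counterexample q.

q = 2: 2 mod 21 = 2.
q = 3: 3 mod 21 = 3.
q = 5: 5 mod 21 = 5.
q = 7: 7 mod 21 = 7.
q = 11: 11 mod 21 = 11.
q = 13: 13 mod 21 = 13.
q = 17: 17 mod 21 = 17.
q = 19: 19 mod 21 = 19 — not in {2, 3, 5, 7, 11, 13, 17}.
So q = 19 is the smallest counterexample.

q = 19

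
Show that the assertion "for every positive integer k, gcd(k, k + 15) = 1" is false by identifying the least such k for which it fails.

k = 3

We need the least positive integer k for which gcd(k, k + 15) > 1.
k = 1: gcd(1, 16) = 1.
k = 2: gcd(2, 17) = 1.
k = 3: gcd(3, 18) = 3.
Hence k = 3 is a counterexample.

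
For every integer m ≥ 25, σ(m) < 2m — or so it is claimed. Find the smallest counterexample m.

m = 28

We need the least integer m ≥ 25 for which the claim fails.
For m = 25, 26, 27 the conclusion holds.
m = 28: σ(28) = 56; 56 ≥ 56.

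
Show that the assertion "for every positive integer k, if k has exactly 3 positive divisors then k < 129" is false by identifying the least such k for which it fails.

Check each positive integer k in order until k has exactly 3 positive divisors but the claim fails.
For k = 4, 9, 25, 49, 121 the conclusion holds.
k = 169: τ(169) = 3; 169 ≥ 129.
So k = 169 is the smallest counterexample.

k = 169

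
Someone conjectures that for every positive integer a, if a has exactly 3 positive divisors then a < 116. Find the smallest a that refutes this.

a = 121

The first 4 eligible values, up to a = 49, all satisfy the conclusion.
a = 121: τ(121) = 3; 121 ≥ 116.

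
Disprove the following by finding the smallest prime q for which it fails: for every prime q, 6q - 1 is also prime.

The first 4 eligible values, up to q = 7, all satisfy the conclusion.
q = 11: 6q - 1 = 65 = 5 × 13, not prime.

q = 11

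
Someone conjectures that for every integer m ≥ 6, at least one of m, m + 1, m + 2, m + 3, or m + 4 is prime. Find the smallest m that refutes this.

For m = 6, 7, 8, 9, …, 21, 22, 23 the conclusion holds.
m = 24: 24 = 2 × 12; 25 = 5 × 5; 26 = 2 × 13; 27 = 3 × 9; 28 = 2 × 14 — all composite.

m = 24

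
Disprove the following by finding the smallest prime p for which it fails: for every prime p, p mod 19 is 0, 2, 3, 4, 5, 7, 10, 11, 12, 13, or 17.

A counterexample is any prime p such that the claim fails; we check each in order.
For p = 2, 3, 5, 7, …, 23, 29, 31 the conclusion holds.
p = 37: 37 mod 19 = 18 — not in {0, 2, 3, 4, 5, 7, 10, 11, 12, 13, 17}.

p = 37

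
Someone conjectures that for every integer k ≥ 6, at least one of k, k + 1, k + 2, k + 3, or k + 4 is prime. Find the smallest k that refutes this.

For k = 6, 7, 8, 9, …, 21, 22, 23 the conclusion holds.
k = 24: 24 = 2 × 12; 25 = 5 × 5; 26 = 2 × 13; 27 = 3 × 9; 28 = 2 × 14 — all composite.
Thus k = 24 disproves the claim, and no smaller k works.

k = 24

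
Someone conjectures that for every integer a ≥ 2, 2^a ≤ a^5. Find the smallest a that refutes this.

For a = 2, 3, 4, 5, …, 20, 21, 22 the conclusion holds.
a = 23: 2^a = 8388608 and a^5 = 6436343, so 8388608 > 6436343.

a = 23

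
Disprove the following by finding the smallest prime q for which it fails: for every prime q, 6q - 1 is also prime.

q = 11

A counterexample is any prime q such that 6q - 1 is not prime; we check each in order.
The first 4 eligible values, up to q = 7, all satisfy the conclusion.
q = 11: 6q - 1 = 65 = 5 × 13, not prime.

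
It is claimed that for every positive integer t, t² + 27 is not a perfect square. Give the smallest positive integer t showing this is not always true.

t = 3

t = 1: 1² + 27 = 28, not a perfect square.
t = 2: 2² + 27 = 31, not a perfect square.
t = 3: 3² + 27 = 36 = 6², a perfect square.
Hence t = 3 is a counterexample.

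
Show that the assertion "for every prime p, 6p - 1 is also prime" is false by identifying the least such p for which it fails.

p = 11

We need the least prime p for which 6p - 1 is not prime.
For p = 2, 3, 5, 7 the conclusion holds.
p = 11: 6p - 1 = 65 = 5 × 13, not prime.
Thus p = 11 disproves the claim, and no smaller p works.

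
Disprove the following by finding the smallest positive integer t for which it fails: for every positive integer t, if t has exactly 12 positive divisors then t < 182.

We need the least positive integer t for which t has exactly 12 positive divisors but the claim fails.
For t = 60, 72, 84, 90, …, 150, 156, 160 the conclusion holds.
t = 198: τ(198) = 12; 198 ≥ 182.
Thus t = 198 disproves the claim, and no smaller t works.

t = 198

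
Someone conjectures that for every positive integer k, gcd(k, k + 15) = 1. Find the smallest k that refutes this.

A counterexample is any positive integer k such that gcd(k, k + 15) > 1; we check each in order.
k = 1: gcd(1, 16) = 1.
k = 2: gcd(2, 17) = 1.
k = 3: gcd(3, 18) = 3.

k = 3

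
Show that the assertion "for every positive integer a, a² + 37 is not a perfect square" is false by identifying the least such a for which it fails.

a = 18

The first 17 eligible values, up to a = 17, all satisfy the conclusion.
a = 18: 18² + 37 = 361 = 19², a perfect square.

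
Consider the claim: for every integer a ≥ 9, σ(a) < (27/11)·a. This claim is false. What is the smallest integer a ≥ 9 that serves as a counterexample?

We need the least integer a ≥ 9 for which the claim fails.
The first 15 eligible values, up to a = 23, all satisfy the conclusion.
a = 24: σ(24) = 60; 60 ≥ 648/11.

a = 24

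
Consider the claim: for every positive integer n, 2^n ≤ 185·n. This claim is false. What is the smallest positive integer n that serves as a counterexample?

n = 11

The first 10 eligible values, up to n = 10, all satisfy the conclusion.
n = 11: 2^n = 2048 and 185·n = 2035, so 2048 > 2035.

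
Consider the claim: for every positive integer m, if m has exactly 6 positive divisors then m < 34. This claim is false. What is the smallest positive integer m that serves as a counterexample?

m = 44

For m = 12, 18, 20, 28, 32 the conclusion holds.
m = 44: τ(44) = 6; 44 ≥ 34.
So m = 44 is the smallest counterexample.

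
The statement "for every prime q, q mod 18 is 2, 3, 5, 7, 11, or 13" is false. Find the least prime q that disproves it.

For q = 2, 3, 5, 7, 11, 13 the conclusion holds.
q = 17: 17 mod 18 = 17 — not in {2, 3, 5, 7, 11, 13}.
Thus q = 17 disproves the claim, and no smaller q works.

q = 17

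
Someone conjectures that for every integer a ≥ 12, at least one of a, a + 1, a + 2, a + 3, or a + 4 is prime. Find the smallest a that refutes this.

For a = 12, 13, 14, 15, …, 21, 22, 23 the conclusion holds.
a = 24: 24 = 2 × 12; 25 = 5 × 5; 26 = 2 × 13; 27 = 3 × 9; 28 = 2 × 14 — all composite.
Hence a = 24 is a counterexample.

a = 24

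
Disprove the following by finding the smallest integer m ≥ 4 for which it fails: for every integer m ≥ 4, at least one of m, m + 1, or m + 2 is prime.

A counterexample is any integer m ≥ 4 such that m, m + 1, m + 2 are all composite; we check each in order.
For m = 4, 5, 6, 7 the conclusion holds.
m = 8: 8 = 2 × 4; 9 = 3 × 3; 10 = 2 × 5 — all composite.
Hence m = 8 is a counterexample.

m = 8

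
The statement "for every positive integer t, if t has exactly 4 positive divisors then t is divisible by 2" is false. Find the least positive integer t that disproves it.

The first 4 eligible values, up to t = 14, all satisfy the conclusion.
t = 15: τ(15) = 4; 15 mod 2 = 1.

t = 15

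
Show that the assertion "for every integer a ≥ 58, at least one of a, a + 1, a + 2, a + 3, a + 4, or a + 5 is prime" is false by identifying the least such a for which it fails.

a = 90

A counterexample is any integer a ≥ 58 such that a, a + 1, a + 2, a + 3, a + 4, a + 5 are all composite; we check each in order.
For a = 58, 59, 60, 61, …, 87, 88, 89 the conclusion holds.
a = 90: 90 = 2 × 45; 91 = 7 × 13; 92 = 2 × 46; 93 = 3 × 31; 94 = 2 × 47; 95 = 5 × 19 — all composite.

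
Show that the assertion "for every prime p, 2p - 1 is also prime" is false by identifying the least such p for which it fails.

p = 5

Check each prime p in order until 2p - 1 is not prime.
p = 2: 2p - 1 = 3, prime.
p = 3: 2p - 1 = 5, prime.
p = 5: 2p - 1 = 9 = 3 × 3, not prime.
So p = 5 is the smallest counterexample.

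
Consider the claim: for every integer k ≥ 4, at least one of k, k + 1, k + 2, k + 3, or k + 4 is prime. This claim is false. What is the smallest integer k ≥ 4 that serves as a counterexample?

We need the least integer k ≥ 4 for which k, k + 1, k + 2, k + 3, k + 4 are all composite.
For k = 4, 5, 6, 7, …, 21, 22, 23 the conclusion holds.
k = 24: 24 = 2 × 12; 25 = 5 × 5; 26 = 2 × 13; 27 = 3 × 9; 28 = 2 × 14 — all composite.
Thus k = 24 disproves the claim, and no smaller k works.

k = 24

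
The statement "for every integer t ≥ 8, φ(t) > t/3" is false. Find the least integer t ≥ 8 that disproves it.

The first 4 eligible values, up to t = 11, all satisfy the conclusion.
t = 12: φ(12) = 4 and 12/3 = 4, so φ(12) ≤ 12/3.

t = 12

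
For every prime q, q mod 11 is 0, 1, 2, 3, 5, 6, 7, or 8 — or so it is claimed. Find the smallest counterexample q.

A counterexample is any prime q such that the claim fails; we check each in order.
The first 10 eligible values, up to q = 29, all satisfy the conclusion.
q = 31: 31 mod 11 = 9 — not in {0, 1, 2, 3, 5, 6, 7, 8}.

q = 31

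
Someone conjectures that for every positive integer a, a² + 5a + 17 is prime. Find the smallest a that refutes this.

a = 8

A counterexample is any positive integer a such that a² + 5a + 17 is not prime; we check each in order.
a = 1: a² + 5a + 17 = 23, prime.
a = 2: a² + 5a + 17 = 31, prime.
a = 3: a² + 5a + 17 = 41, prime.
a = 4: a² + 5a + 17 = 53, prime.
a = 5: a² + 5a + 17 = 67, prime.
a = 6: a² + 5a + 17 = 83, prime.
a = 7: a² + 5a + 17 = 101, prime.
a = 8: a² + 5a + 17 = 121 = 11 × 11, composite.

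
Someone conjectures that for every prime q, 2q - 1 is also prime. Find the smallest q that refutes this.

Check each prime q in order until 2q - 1 is not prime.
q = 2: 2q - 1 = 3, prime.
q = 3: 2q - 1 = 5, prime.
q = 5: 2q - 1 = 9 = 3 × 3, not prime.

q = 5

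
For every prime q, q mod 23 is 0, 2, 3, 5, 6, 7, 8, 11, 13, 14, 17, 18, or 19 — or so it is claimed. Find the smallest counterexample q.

We need the least prime q for which the claim fails.
For q = 2, 3, 5, 7, …, 31, 37, 41 the conclusion holds.
q = 43: 43 mod 23 = 20 — not in {0, 2, 3, 5, 6, 7, 8, 11, 13, 14, 17, 18, 19}.
Thus q = 43 disproves the claim, and no smaller q works.

q = 43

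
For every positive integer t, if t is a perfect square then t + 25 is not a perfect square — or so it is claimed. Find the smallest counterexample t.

t = 144

For t = 1, 4, 9, 16, …, 81, 100, 121 the conclusion holds.
t = 144: 144 = 12² and 144 + 25 = 169 = 13².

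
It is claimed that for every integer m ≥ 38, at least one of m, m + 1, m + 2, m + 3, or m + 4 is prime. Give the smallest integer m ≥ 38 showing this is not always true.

m = 48

Check each integer m ≥ 38 in order until m, m + 1, m + 2, m + 3, m + 4 are all composite.
For m = 38, 39, 40, 41, 42, 43, 44, 45, 46, 47 the conclusion holds.
m = 48: 48 = 2 × 24; 49 = 7 × 7; 50 = 2 × 25; 51 = 3 × 17; 52 = 2 × 26 — all composite.
So m = 48 is the smallest counterexample.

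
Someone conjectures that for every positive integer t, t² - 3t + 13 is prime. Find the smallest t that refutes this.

Check each positive integer t in order until t² - 3t + 13 is not prime.
For t = 1, 2, 3, 4, …, 9, 10, 11 the conclusion holds.
t = 12: t² - 3t + 13 = 121 = 11 × 11, composite.
Hence t = 12 is a counterexample.

t = 12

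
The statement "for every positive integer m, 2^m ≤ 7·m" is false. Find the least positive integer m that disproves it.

A counterexample is any positive integer m such that 2^m > 7·m; we check each in order.
m = 1: 2^m = 2 and 7·m = 7, so 2 ≤ 7.
m = 2: 2^m = 4 and 7·m = 14, so 4 ≤ 14.
m = 3: 2^m = 8 and 7·m = 21, so 8 ≤ 21.
m = 4: 2^m = 16 and 7·m = 28, so 16 ≤ 28.
m = 5: 2^m = 32 and 7·m = 35, so 32 ≤ 35.
m = 6: 2^m = 64 and 7·m = 42, so 64 > 42.
Hence m = 6 is a counterexample.

m = 6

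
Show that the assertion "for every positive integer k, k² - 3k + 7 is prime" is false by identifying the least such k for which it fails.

k = 6

k = 1: k² - 3k + 7 = 5, prime.
k = 2: k² - 3k + 7 = 5, prime.
k = 3: k² - 3k + 7 = 7, prime.
k = 4: k² - 3k + 7 = 11, prime.
k = 5: k² - 3k + 7 = 17, prime.
k = 6: k² - 3k + 7 = 25 = 5 × 5, composite.
So k = 6 is the smallest counterexample.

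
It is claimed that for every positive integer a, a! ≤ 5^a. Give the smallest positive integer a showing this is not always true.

A counterexample is any positive integer a such that a! > 5^a; we check each in order.
The first 11 eligible values, up to a = 11, all satisfy the conclusion.
a = 12: a! = 479001600 and 5^a = 244140625, so 479001600 > 244140625.
Thus a = 12 disproves the claim, and no smaller a works.

a = 12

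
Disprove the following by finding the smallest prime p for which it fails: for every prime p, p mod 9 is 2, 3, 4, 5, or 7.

p = 17

For p = 2, 3, 5, 7, 11, 13 the conclusion holds.
p = 17: 17 mod 9 = 8 — not in {2, 3, 4, 5, 7}.
So p = 17 is the smallest counterexample.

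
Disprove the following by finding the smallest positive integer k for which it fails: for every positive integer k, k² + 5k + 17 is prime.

k = 1: k² + 5k + 17 = 23, prime.
k = 2: k² + 5k + 17 = 31, prime.
k = 3: k² + 5k + 17 = 41, prime.
k = 4: k² + 5k + 17 = 53, prime.
k = 5: k² + 5k + 17 = 67, prime.
k = 6: k² + 5k + 17 = 83, prime.
k = 7: k² + 5k + 17 = 101, prime.
k = 8: k² + 5k + 17 = 121 = 11 × 11, composite.
So k = 8 is the smallest counterexample.

k = 8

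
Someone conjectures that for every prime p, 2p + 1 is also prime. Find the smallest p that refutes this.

p = 7

For p = 2, 3, 5 the conclusion holds.
p = 7: 2p + 1 = 15 = 3 × 5, not prime.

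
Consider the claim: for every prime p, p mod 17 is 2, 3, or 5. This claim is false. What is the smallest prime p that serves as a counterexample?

p = 7

Check each prime p in order until the claim fails.
For p = 2, 3, 5 the conclusion holds.
p = 7: 7 mod 17 = 7 — not in {2, 3, 5}.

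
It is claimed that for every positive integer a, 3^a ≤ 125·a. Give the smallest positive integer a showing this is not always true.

a = 7

a = 1: 3^a = 3 and 125·a = 125, so 3 ≤ 125.
a = 2: 3^a = 9 and 125·a = 250, so 9 ≤ 250.
a = 3: 3^a = 27 and 125·a = 375, so 27 ≤ 375.
a = 4: 3^a = 81 and 125·a = 500, so 81 ≤ 500.
a = 5: 3^a = 243 and 125·a = 625, so 243 ≤ 625.
a = 6: 3^a = 729 and 125·a = 750, so 729 ≤ 750.
a = 7: 3^a = 2187 and 125·a = 875, so 2187 > 875.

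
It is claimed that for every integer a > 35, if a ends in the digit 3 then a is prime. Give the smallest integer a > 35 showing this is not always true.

a = 63

We need the least integer a > 35 for which a ends in the digit 3 but a is not prime.
For a = 43, 53 the conclusion holds.
a = 63: 63 ends in 3; 63 = 3 × 21, composite.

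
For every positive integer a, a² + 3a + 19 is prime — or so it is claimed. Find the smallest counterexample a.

A counterexample is any positive integer a such that a² + 3a + 19 is not prime; we check each in order.
The first 14 eligible values, up to a = 14, all satisfy the conclusion.
a = 15: a² + 3a + 19 = 289 = 17 × 17, composite.
Thus a = 15 disproves the claim, and no smaller a works.

a = 15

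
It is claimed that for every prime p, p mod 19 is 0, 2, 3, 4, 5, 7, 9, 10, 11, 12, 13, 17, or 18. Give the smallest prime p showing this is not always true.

p = 53

We need the least prime p for which the claim fails.
For p = 2, 3, 5, 7, …, 41, 43, 47 the conclusion holds.
p = 53: 53 mod 19 = 15 — not in {0, 2, 3, 4, 5, 7, 9, 10, 11, 12, 13, 17, 18}.
So p = 53 is the smallest counterexample.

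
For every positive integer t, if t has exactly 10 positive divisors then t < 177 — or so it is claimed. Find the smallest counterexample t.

The first 5 eligible values, up to t = 176, all satisfy the conclusion.
t = 208: τ(208) = 10; 208 ≥ 177.
So t = 208 is the smallest counterexample.

t = 208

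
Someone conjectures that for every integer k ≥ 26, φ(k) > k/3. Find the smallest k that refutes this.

k = 30

The first 4 eligible values, up to k = 29, all satisfy the conclusion.
k = 30: φ(30) = 8 and 30/3 = 10, so φ(30) ≤ 30/3.
Thus k = 30 disproves the claim, and no smaller k works.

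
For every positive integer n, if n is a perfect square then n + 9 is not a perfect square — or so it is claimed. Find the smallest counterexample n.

n = 1: 1 + 9 = 10, not a perfect square.
n = 4: 4 + 9 = 13, not a perfect square.
n = 9: 9 + 9 = 18, not a perfect square.
n = 16: 16 = 4² and 16 + 9 = 25 = 5².
Thus n = 16 disproves the claim, and no smaller n works.

n = 16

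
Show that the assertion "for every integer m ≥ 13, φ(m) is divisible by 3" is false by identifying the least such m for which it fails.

m = 13: φ(13) = 12; 12 mod 3 = 0.
m = 14: φ(14) = 6; 6 mod 3 = 0.
m = 15: φ(15) = 8; 8 mod 3 = 2.

m = 15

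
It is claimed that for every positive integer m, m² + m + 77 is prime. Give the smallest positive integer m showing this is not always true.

m = 6

We need the least positive integer m for which m² + m + 77 is not prime.
The first 5 eligible values, up to m = 5, all satisfy the conclusion.
m = 6: m² + m + 77 = 119 = 7 × 17, composite.
So m = 6 is the smallest counterexample.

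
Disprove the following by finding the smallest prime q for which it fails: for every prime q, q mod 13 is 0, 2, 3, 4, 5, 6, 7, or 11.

q = 23

We need the least prime q for which the claim fails.
q = 2: 2 mod 13 = 2.
q = 3: 3 mod 13 = 3.
q = 5: 5 mod 13 = 5.
q = 7: 7 mod 13 = 7.
q = 11: 11 mod 13 = 11.
q = 13: 13 mod 13 = 0.
q = 17: 17 mod 13 = 4.
q = 19: 19 mod 13 = 6.
q = 23: 23 mod 13 = 10 — not in {0, 2, 3, 4, 5, 6, 7, 11}.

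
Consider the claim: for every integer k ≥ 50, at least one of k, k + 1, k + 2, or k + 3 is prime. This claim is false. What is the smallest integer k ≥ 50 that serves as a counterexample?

We need the least integer k ≥ 50 for which k, k + 1, k + 2, k + 3 are all composite.
k = 50: 53 is prime.
k = 51: 53 is prime.
k = 52: 53 is prime.
k = 53: 53 is prime.
k = 54: 54 = 2 × 27; 55 = 5 × 11; 56 = 2 × 28; 57 = 3 × 19 — all composite.

k = 54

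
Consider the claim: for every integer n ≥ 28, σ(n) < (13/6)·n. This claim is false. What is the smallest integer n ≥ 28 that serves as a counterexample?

We need the least integer n ≥ 28 for which the claim fails.
n = 28: σ(28) = 56; 56 < 182/3.
n = 29: σ(29) = 30; 30 < 377/6.
n = 30: σ(30) = 72; 72 ≥ 65.
Hence n = 30 is a counterexample.

n = 30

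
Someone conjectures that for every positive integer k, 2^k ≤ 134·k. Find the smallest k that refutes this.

A counterexample is any positive integer k such that 2^k > 134·k; we check each in order.
For k = 1, 2, 3, 4, 5, 6, 7, 8, 9, 10 the conclusion holds.
k = 11: 2^k = 2048 and 134·k = 1474, so 2048 > 1474.

k = 11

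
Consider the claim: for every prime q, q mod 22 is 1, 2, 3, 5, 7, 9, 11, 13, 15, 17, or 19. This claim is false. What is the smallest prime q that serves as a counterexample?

We need the least prime q for which the claim fails.
For q = 2, 3, 5, 7, …, 31, 37, 41 the conclusion holds.
q = 43: 43 mod 22 = 21 — not in {1, 2, 3, 5, 7, 9, 11, 13, 15, 17, 19}.
Thus q = 43 disproves the claim, and no smaller q works.

q = 43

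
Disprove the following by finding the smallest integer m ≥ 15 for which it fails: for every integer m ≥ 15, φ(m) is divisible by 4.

m = 18

m = 15: φ(15) = 8; 8 mod 4 = 0.
m = 16: φ(16) = 8; 8 mod 4 = 0.
m = 17: φ(17) = 16; 16 mod 4 = 0.
m = 18: φ(18) = 6; 6 mod 4 = 2.
Hence m = 18 is a counterexample.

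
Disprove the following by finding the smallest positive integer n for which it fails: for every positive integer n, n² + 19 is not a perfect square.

Check each positive integer n in order until n² + 19 is a perfect square.
The first 8 eligible values, up to n = 8, all satisfy the conclusion.
n = 9: 9² + 19 = 100 = 10², a perfect square.

n = 9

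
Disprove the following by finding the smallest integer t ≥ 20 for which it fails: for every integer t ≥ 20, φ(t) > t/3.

We need the least integer t ≥ 20 for which the claim fails.
t = 20: φ(20) = 8 and 20/3 = 20/3, so φ(20) > 20/3.
t = 21: φ(21) = 12 and 21/3 = 7, so φ(21) > 21/3.
t = 22: φ(22) = 10 and 22/3 = 22/3, so φ(22) > 22/3.
t = 23: φ(23) = 22 and 23/3 = 23/3, so φ(23) > 23/3.
t = 24: φ(24) = 8 and 24/3 = 8, so φ(24) ≤ 24/3.

t = 24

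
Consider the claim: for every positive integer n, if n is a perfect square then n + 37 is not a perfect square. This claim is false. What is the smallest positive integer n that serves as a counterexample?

n = 324

We need the least positive integer n for which n is a perfect square but n + 37 is a perfect square.
For n = 1, 4, 9, 16, …, 225, 256, 289 the conclusion holds.
n = 324: 324 = 18² and 324 + 37 = 361 = 19².
Hence n = 324 is a counterexample.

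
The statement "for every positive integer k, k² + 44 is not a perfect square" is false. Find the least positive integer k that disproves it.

k = 10

Check each positive integer k in order until k² + 44 is a perfect square.
The first 9 eligible values, up to k = 9, all satisfy the conclusion.
k = 10: 10² + 44 = 144 = 12², a perfect square.
Thus k = 10 disproves the claim, and no smaller k works.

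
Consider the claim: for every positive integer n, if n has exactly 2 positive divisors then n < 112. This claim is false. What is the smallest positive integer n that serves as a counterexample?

n = 113

Check each positive integer n in order until n has exactly 2 positive divisors but the claim fails.
For n = 2, 3, 5, 7, …, 103, 107, 109 the conclusion holds.
n = 113: τ(113) = 2; 113 ≥ 112.
Thus n = 113 disproves the claim, and no smaller n works.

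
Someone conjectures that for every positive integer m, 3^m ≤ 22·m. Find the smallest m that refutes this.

For m = 1, 2, 3, 4 the conclusion holds.
m = 5: 3^m = 243 and 22·m = 110, so 243 > 110.
Thus m = 5 disproves the claim, and no smaller m works.

m = 5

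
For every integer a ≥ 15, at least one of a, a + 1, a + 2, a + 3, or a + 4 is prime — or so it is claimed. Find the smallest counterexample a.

A counterexample is any integer a ≥ 15 such that a, a + 1, a + 2, a + 3, a + 4 are all composite; we check each in order.
The first 9 eligible values, up to a = 23, all satisfy the conclusion.
a = 24: 24 = 2 × 12; 25 = 5 × 5; 26 = 2 × 13; 27 = 3 × 9; 28 = 2 × 14 — all composite.
Hence a = 24 is a counterexample.

a = 24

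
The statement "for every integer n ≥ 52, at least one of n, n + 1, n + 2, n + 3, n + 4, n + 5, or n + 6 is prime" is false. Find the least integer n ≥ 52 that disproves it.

n = 90

Check each integer n ≥ 52 in order until n, n + 1, n + 2, n + 3, n + 4, n + 5, n + 6 are all composite.
For n = 52, 53, 54, 55, …, 87, 88, 89 the conclusion holds.
n = 90: 90 = 2 × 45; 91 = 7 × 13; 92 = 2 × 46; 93 = 3 × 31; 94 = 2 × 47; 95 = 5 × 19; 96 = 2 × 48 — all composite.
Thus n = 90 disproves the claim, and no smaller n works.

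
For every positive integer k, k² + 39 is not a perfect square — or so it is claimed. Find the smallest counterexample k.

k = 5

We need the least positive integer k for which k² + 39 is a perfect square.
The first 4 eligible values, up to k = 4, all satisfy the conclusion.
k = 5: 5² + 39 = 64 = 8², a perfect square.
Thus k = 5 disproves the claim, and no smaller k works.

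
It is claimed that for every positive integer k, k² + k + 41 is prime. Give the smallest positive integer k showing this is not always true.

For k = 1, 2, 3, 4, …, 37, 38, 39 the conclusion holds.
k = 40: k² + k + 41 = 1681 = 41 × 41, composite.

k = 40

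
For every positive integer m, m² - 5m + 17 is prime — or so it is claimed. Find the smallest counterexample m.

The first 12 eligible values, up to m = 12, all satisfy the conclusion.
m = 13: m² - 5m + 17 = 121 = 11 × 11, composite.

m = 13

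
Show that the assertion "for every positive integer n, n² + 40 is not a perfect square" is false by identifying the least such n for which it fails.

n = 3

Check each positive integer n in order until n² + 40 is a perfect square.
For n = 1, 2 the conclusion holds.
n = 3: 3² + 40 = 49 = 7², a perfect square.
So n = 3 is the smallest counterexample.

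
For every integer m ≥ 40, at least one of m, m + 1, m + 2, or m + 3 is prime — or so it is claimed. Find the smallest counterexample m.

We need the least integer m ≥ 40 for which m, m + 1, m + 2, m + 3 are all composite.
The first 8 eligible values, up to m = 47, all satisfy the conclusion.
m = 48: 48 = 2 × 24; 49 = 7 × 7; 50 = 2 × 25; 51 = 3 × 17 — all composite.

m = 48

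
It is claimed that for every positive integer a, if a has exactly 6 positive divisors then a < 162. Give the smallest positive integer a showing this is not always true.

For a = 12, 18, 20, 28, …, 147, 148, 153 the conclusion holds.
a = 164: τ(164) = 6; 164 ≥ 162.

a = 164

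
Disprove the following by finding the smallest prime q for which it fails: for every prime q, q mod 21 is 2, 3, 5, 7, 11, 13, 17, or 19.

A counterexample is any prime q such that the claim fails; we check each in order.
For q = 2, 3, 5, 7, 11, 13, 17, 19, 23 the conclusion holds.
q = 29: 29 mod 21 = 8 — not in {2, 3, 5, 7, 11, 13, 17, 19}.
Thus q = 29 disproves the claim, and no smaller q works.

q = 29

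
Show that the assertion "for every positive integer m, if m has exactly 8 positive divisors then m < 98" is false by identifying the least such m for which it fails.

Check each positive integer m in order until m has exactly 8 positive divisors but the claim fails.
The first 10 eligible values, up to m = 88, all satisfy the conclusion.
m = 102: τ(102) = 8; 102 ≥ 98.

m = 102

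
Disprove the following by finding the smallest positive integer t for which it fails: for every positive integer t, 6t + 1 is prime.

Check each positive integer t in order until 6t + 1 is not prime.
t = 1: 6t + 1 = 7, prime.
t = 2: 6t + 1 = 13, prime.
t = 3: 6t + 1 = 19, prime.
t = 4: 6t + 1 = 25 = 5 × 5, composite.

t = 4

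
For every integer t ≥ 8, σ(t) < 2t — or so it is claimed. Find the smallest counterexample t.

We need the least integer t ≥ 8 for which the claim fails.
The first 4 eligible values, up to t = 11, all satisfy the conclusion.
t = 12: σ(12) = 28; 28 ≥ 24.
Hence t = 12 is a counterexample.

t = 12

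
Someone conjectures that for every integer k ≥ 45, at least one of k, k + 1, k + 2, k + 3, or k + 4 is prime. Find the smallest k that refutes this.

k = 45: 47 is prime.
k = 46: 47 is prime.
k = 47: 47 is prime.
k = 48: 48 = 2 × 24; 49 = 7 × 7; 50 = 2 × 25; 51 = 3 × 17; 52 = 2 × 26 — all composite.
Thus k = 48 disproves the claim, and no smaller k works.

k = 48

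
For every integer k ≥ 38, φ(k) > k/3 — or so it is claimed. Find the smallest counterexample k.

k = 42

The first 4 eligible values, up to k = 41, all satisfy the conclusion.
k = 42: φ(42) = 12 and 42/3 = 14, so φ(42) ≤ 42/3.
So k = 42 is the smallest counterexample.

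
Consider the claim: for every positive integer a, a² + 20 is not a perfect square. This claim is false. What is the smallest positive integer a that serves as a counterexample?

Check each positive integer a in order until a² + 20 is a perfect square.
For a = 1, 2, 3 the conclusion holds.
a = 4: 4² + 20 = 36 = 6², a perfect square.

a = 4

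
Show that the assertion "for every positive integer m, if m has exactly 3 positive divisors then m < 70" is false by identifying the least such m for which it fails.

m = 121

We need the least positive integer m for which m has exactly 3 positive divisors but the claim fails.
The first 4 eligible values, up to m = 49, all satisfy the conclusion.
m = 121: τ(121) = 3; 121 ≥ 70.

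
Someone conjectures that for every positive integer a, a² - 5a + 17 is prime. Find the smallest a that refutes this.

A counterexample is any positive integer a such that a² - 5a + 17 is not prime; we check each in order.
For a = 1, 2, 3, 4, …, 10, 11, 12 the conclusion holds.
a = 13: a² - 5a + 17 = 121 = 11 × 11, composite.
Hence a = 13 is a counterexample.

a = 13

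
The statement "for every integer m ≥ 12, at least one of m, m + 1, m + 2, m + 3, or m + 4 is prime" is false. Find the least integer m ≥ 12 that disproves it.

The first 12 eligible values, up to m = 23, all satisfy the conclusion.
m = 24: 24 = 2 × 12; 25 = 5 × 5; 26 = 2 × 13; 27 = 3 × 9; 28 = 2 × 14 — all composite.
Thus m = 24 disproves the claim, and no smaller m works.

m = 24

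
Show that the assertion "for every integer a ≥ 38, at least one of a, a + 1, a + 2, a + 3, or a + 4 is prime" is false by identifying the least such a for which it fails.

a = 48

A counterexample is any integer a ≥ 38 such that a, a + 1, a + 2, a + 3, a + 4 are all composite; we check each in order.
The first 10 eligible values, up to a = 47, all satisfy the conclusion.
a = 48: 48 = 2 × 24; 49 = 7 × 7; 50 = 2 × 25; 51 = 3 × 17; 52 = 2 × 26 — all composite.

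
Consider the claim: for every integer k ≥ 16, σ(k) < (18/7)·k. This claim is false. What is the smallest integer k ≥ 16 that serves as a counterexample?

k = 48

Check each integer k ≥ 16 in order until the claim fails.
The first 32 eligible values, up to k = 47, all satisfy the conclusion.
k = 48: σ(48) = 124; 124 ≥ 864/7.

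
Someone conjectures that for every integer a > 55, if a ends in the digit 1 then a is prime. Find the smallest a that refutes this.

a = 81

A counterexample is any integer a > 55 such that a ends in the digit 1 but a is not prime; we check each in order.
For a = 61, 71 the conclusion holds.
a = 81: 81 ends in 1; 81 = 3 × 27, composite.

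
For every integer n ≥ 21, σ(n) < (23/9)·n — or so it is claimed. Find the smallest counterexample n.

We need the least integer n ≥ 21 for which the claim fails.
For n = 21, 22, 23, 24, …, 45, 46, 47 the conclusion holds.
n = 48: σ(48) = 124; 124 ≥ 368/3.

n = 48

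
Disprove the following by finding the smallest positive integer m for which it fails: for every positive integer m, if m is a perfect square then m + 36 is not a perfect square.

m = 1: 1 + 36 = 37, not a perfect square.
m = 4: 4 + 36 = 40, not a perfect square.
m = 9: 9 + 36 = 45, not a perfect square.
m = 16: 16 + 36 = 52, not a perfect square.
m = 25: 25 + 36 = 61, not a perfect square.
m = 36: 36 + 36 = 72, not a perfect square.
m = 49: 49 + 36 = 85, not a perfect square.
m = 64: 64 = 8² and 64 + 36 = 100 = 10².
Thus m = 64 disproves the claim, and no smaller m works.

m = 64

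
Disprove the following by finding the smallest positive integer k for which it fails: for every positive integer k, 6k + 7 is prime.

k = 3

We need the least positive integer k for which 6k + 7 is not prime.
k = 1: 6k + 7 = 13, prime.
k = 2: 6k + 7 = 19, prime.
k = 3: 6k + 7 = 25 = 5 × 5, composite.
Thus k = 3 disproves the claim, and no smaller k works.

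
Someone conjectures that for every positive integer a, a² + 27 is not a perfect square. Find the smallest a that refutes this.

a = 1: 1² + 27 = 28, not a perfect square.
a = 2: 2² + 27 = 31, not a perfect square.
a = 3: 3² + 27 = 36 = 6², a perfect square.
So a = 3 is the smallest counterexample.

a = 3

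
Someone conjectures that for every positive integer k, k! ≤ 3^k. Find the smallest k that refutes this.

k = 7

We need the least positive integer k for which k! > 3^k.
For k = 1, 2, 3, 4, 5, 6 the conclusion holds.
k = 7: k! = 5040 and 3^k = 2187, so 5040 > 2187.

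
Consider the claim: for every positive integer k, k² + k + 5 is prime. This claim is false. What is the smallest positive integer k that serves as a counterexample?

k = 4

A counterexample is any positive integer k such that k² + k + 5 is not prime; we check each in order.
k = 1: k² + k + 5 = 7, prime.
k = 2: k² + k + 5 = 11, prime.
k = 3: k² + k + 5 = 17, prime.
k = 4: k² + k + 5 = 25 = 5 × 5, composite.
Thus k = 4 disproves the claim, and no smaller k works.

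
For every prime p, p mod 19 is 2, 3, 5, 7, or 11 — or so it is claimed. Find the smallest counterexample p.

For p = 2, 3, 5, 7, 11 the conclusion holds.
p = 13: 13 mod 19 = 13 — not in {2, 3, 5, 7, 11}.

p = 13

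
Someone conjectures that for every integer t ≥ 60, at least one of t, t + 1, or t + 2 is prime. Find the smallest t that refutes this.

t = 62

t = 60: 61 is prime.
t = 61: 61 is prime.
t = 62: 62 = 2 × 31; 63 = 3 × 21; 64 = 2 × 32 — all composite.
Hence t = 62 is a counterexample.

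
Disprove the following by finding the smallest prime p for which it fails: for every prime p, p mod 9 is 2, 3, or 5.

We need the least prime p for which the claim fails.
p = 2: 2 mod 9 = 2.
p = 3: 3 mod 9 = 3.
p = 5: 5 mod 9 = 5.
p = 7: 7 mod 9 = 7 — not in {2, 3, 5}.
So p = 7 is the smallest counterexample.

p = 7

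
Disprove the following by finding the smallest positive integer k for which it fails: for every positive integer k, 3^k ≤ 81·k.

k = 6

Check each positive integer k in order until 3^k > 81·k.
For k = 1, 2, 3, 4, 5 the conclusion holds.
k = 6: 3^k = 729 and 81·k = 486, so 729 > 486.
Thus k = 6 disproves the claim, and no smaller k works.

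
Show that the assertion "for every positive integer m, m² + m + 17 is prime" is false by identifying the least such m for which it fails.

m = 16

A counterexample is any positive integer m such that m² + m + 17 is not prime; we check each in order.
For m = 1, 2, 3, 4, …, 13, 14, 15 the conclusion holds.
m = 16: m² + m + 17 = 289 = 17 × 17, composite.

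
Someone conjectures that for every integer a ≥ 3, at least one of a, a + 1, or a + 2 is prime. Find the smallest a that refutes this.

a = 8

A counterexample is any integer a ≥ 3 such that a, a + 1, a + 2 are all composite; we check each in order.
The first 5 eligible values, up to a = 7, all satisfy the conclusion.
a = 8: 8 = 2 × 4; 9 = 3 × 3; 10 = 2 × 5 — all composite.
So a = 8 is the smallest counterexample.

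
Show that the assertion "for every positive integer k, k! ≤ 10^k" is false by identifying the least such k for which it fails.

k = 25

We need the least positive integer k for which k! > 10^k.
For k = 1, 2, 3, 4, …, 22, 23, 24 the conclusion holds.
k = 25: k! = 15511210043330985984000000 and 10^k = 10000000000000000000000000, so 15511210043330985984000000 > 10000000000000000000000000.
So k = 25 is the smallest counterexample.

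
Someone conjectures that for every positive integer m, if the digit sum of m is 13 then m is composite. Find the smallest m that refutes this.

m = 67

Check each positive integer m in order until the digit sum of m is 13 but m is prime.
m = 49: digit sum 13; 49 is composite.
m = 58: digit sum 13; 58 is composite.
m = 67: digit sum 13; 67 is prime, not composite.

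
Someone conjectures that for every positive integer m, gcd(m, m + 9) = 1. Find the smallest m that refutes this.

A counterexample is any positive integer m such that gcd(m, m + 9) > 1; we check each in order.
For m = 1, 2 the conclusion holds.
m = 3: gcd(3, 12) = 3.
Thus m = 3 disproves the claim, and no smaller m works.

m = 3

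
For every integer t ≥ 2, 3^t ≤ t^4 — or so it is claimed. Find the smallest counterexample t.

We need the least integer t ≥ 2 for which 3^t > t^4.
For t = 2, 3, 4, 5, 6, 7 the conclusion holds.
t = 8: 3^t = 6561 and t^4 = 4096, so 6561 > 4096.
Thus t = 8 disproves the claim, and no smaller t works.

t = 8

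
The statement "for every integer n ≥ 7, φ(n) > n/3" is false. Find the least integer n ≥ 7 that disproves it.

Check each integer n ≥ 7 in order until the claim fails.
The first 5 eligible values, up to n = 11, all satisfy the conclusion.
n = 12: φ(12) = 4 and 12/3 = 4, so φ(12) ≤ 12/3.
So n = 12 is the smallest counterexample.

n = 12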